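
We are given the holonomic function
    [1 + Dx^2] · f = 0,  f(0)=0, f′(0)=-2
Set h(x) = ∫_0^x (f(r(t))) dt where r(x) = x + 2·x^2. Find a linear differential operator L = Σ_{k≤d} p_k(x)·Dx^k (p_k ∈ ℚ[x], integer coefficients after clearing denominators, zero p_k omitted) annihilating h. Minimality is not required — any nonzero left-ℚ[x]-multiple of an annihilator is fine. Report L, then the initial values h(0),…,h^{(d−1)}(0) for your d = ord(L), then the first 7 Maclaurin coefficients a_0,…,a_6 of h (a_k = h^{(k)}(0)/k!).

f: a_k = 0, -2, 0, 1/3, 0, -1/60, 0, …
f∘r: x↦r, Dx↦Dx/r' in L_f ⇒ L₀.
h=∫₀ˣh₀: take L = L₀·Dx.
L = (1 + 12·x + 48·x^2 + 64·x^3)·Dx - 4·Dx^2 + (1 + 4·x)·Dx^3  (order 3).
h: a_k = 0, 0, -1, -4/3, 1/12, 2/5, 239/360, …
ICs: h(0) = 0, h′(0) = 0, h′′(0) = -2.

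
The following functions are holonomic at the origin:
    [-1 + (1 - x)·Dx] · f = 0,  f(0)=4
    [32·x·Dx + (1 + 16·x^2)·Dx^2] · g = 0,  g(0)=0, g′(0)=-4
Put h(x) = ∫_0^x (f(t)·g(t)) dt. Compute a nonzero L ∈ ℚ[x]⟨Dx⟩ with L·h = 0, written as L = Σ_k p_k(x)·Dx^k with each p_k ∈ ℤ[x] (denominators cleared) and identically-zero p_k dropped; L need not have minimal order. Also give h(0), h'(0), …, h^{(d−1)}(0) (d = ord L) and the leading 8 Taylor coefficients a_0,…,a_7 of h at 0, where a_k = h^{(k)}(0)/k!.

L = 32·x·Dx + (2 - 32·x + 64·x^2)·Dx^2 + (-1 + x - 16·x^2 + 16·x^3)·Dx^3  (order 3).
h: a_k = 0, 0, -8, -16/3, 52/3, 208/15, -5624/45, -11248/105, …
ICs: h(0) = 0, h′(0) = 0, h′′(0) = -16.

f: a_k = 4, 4, 4, 4, 4, 4, 4, 4, …
g: a_k = 0, -4, 0, 64/3, 0, -1024/5, 0, 16384/7, …
L₀ := L_f ⊗_s L_g (sym. prod.), ord ≤ 2.
h=∫h₀ ⇒ L = L₀·Dx.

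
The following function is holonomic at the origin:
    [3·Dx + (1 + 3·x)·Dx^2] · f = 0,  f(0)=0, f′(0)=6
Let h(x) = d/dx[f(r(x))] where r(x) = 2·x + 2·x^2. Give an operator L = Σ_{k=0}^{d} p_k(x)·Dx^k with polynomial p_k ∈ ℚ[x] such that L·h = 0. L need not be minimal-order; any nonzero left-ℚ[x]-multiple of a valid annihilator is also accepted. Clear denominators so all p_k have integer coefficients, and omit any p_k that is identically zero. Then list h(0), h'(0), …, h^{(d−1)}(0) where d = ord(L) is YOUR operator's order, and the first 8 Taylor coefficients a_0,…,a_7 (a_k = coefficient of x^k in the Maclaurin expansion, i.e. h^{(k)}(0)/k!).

L = (4 + 12·x + 12·x^2) + (1 + 8·x + 18·x^2 + 12·x^3)·Dx  (order 1).
h: a_k = 12, -48, 216, -1008, 4752, -22464, 106272, -502848, …
ICs: h(0) = 12.

f: a_k = 0, 6, -9, 18, -81/2, 486/5, -243, 4374/7, …
Substitute x→r, Dx→(1/r')Dx; clear ⇒ L₀.
h₀' ⇒ L via d/dx closure of L₀.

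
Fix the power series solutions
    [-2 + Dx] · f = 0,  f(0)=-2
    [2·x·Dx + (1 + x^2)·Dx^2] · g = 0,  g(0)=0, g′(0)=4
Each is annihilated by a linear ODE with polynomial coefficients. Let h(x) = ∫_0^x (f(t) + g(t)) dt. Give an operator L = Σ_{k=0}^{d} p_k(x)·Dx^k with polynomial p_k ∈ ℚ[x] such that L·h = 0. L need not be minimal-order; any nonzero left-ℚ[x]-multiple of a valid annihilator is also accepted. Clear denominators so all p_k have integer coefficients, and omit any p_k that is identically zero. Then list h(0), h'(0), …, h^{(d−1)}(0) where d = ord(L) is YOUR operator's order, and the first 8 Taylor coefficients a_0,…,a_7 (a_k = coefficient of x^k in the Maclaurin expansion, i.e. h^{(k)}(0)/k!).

L = (2 - 4·x - 6·x^2 - 4·x^3)·Dx^2 + (-3 - x^2 - 2·x^4)·Dx^3 + (1 + x + 2·x^2 + x^3 + x^4)·Dx^4  (order 4).
h: a_k = 0, -2, 0, -4/3, -1, -4/15, 2/45, -8/315, …
ICs: h(0) = 0, h′(0) = -2, h′′(0) = 0, h′′′(0) = -8.

f: a_k = -2, -4, -4, -8/3, -4/3, -8/15, -8/45, -16/315, …
g: a_k = 0, 4, 0, -4/3, 0, 4/5, 0, -4/7, …
f+g: L₀ = lclm(L_f,L_g), ord ≤ 1+2.
∫: right-multiply L₀ by Dx.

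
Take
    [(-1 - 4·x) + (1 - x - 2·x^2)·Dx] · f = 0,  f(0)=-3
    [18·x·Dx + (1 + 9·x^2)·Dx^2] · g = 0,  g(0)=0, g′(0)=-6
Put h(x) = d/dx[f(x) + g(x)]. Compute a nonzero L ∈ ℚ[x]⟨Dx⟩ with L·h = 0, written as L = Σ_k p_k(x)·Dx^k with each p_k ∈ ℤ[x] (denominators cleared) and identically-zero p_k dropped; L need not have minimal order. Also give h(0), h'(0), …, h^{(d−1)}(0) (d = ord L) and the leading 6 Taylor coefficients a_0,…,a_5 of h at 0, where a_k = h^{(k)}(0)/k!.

L = (-18 + 72·x + 918·x^2 + 1872·x^3 + 4608·x^4 + 1296·x^6) + (8 + 30·x + 278·x^3 + 1788·x^4 + 3216·x^5 + 324·x^6 + 1296·x^7)·Dx + (-1 - 4·x - 24·x^2 - 4·x^3 - 103·x^4 + 300·x^5 + 312·x^6 + 108·x^7 + 216·x^8)·Dx^2  (order 2).
h: a_k = -9, -18, 9, -132, -801, -774, …
ICs: h(0) = -9, h′(0) = -18.

f: a_k = -3, -3, -9, -15, -33, -63, …
g: a_k = 0, -6, 0, 18, 0, -486/5, …
L₀ := lclm(L_f,L_g); ord L₀ ≤ 1+2.
Differentiate: ansatz ord ≤ ord L₀ ⇒ L.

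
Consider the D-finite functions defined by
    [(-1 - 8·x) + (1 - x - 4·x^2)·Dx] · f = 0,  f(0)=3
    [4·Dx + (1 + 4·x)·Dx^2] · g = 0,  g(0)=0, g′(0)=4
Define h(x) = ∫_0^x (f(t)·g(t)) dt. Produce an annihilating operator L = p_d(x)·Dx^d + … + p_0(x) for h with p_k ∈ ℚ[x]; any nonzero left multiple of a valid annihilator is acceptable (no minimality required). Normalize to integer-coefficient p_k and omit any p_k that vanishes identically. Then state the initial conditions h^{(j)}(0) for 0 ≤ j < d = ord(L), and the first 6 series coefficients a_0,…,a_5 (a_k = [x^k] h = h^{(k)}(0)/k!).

f: a_k = 3, 3, 15, 27, 87, 195, …
g: a_k = 0, 4, -8, 64/3, -64, 1024/5, …
h₀=f·g: eliminate ⇒ L₀, order ≤ 1·2.
h=∫₀ˣh₀: take L = L₀·Dx.
L = (12 + 64·x)·Dx + (-2 + 28·x + 80·x^2)·Dx^2 + (-1 - 3·x + 8·x^2 + 16·x^3)·Dx^3  (order 3).
h: a_k = 0, 0, 6, -4, 25, -28, …
ICs: h(0) = 0, h′(0) = 0, h′′(0) = 12.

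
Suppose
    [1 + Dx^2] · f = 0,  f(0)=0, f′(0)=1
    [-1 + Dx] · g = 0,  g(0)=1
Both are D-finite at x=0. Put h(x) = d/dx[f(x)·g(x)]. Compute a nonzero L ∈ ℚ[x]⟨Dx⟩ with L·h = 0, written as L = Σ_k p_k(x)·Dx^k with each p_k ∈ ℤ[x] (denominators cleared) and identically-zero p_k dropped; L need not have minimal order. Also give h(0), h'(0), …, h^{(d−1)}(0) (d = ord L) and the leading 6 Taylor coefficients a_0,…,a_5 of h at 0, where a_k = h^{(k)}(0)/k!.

f: a_k = 0, 1, 0, -1/6, 0, 1/120, …
g: a_k = 1, 1, 1/2, 1/6, 1/24, 1/120, …
Product ⇒ symmetric product L₀, ord ≤ 2.
Derive L from L₀ (diff closure).
L = 2 - 2·Dx + Dx^2  (order 2).
h: a_k = 1, 2, 1, 0, -1/6, -1/15, …
ICs: h(0) = 1, h′(0) = 2.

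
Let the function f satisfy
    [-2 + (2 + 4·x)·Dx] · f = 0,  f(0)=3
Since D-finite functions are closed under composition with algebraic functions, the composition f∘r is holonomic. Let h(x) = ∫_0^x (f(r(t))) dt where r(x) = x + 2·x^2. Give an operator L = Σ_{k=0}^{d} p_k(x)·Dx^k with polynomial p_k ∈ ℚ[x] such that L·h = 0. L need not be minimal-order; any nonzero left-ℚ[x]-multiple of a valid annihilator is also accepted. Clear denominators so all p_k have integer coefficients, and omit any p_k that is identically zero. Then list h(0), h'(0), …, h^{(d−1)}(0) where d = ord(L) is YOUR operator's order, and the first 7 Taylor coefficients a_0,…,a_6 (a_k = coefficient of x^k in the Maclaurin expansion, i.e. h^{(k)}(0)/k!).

L = (-1 - 4·x)·Dx + (1 + 2·x + 4·x^2)·Dx^2  (order 2).
h: a_k = 0, 3, 3/2, 3/2, -9/8, 9/40, 15/16, …
ICs: h(0) = 0, h′(0) = 3.

f: a_k = 3, 3, -3/2, 3/2, -15/8, 21/8, -63/16, …
h₀=f(r): pull back L_f along r ⇒ L₀.
Integrate: L := L₀·Dx.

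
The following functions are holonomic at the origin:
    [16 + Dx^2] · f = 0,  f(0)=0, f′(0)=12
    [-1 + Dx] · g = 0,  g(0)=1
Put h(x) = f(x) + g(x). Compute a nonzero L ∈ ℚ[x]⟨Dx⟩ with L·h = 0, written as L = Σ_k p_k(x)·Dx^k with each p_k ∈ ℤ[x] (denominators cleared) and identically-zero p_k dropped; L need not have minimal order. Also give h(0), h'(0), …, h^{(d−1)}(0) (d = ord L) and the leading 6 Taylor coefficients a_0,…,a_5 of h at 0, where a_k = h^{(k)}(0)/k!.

f: a_k = 0, 12, 0, -32, 0, 128/5, …
g: a_k = 1, 1, 1/2, 1/6, 1/24, 1/120, …
f+g: L₀ = lclm(L_f,L_g), ord ≤ 2+1.
L = -16 + 16·Dx - Dx^2 + Dx^3  (order 3).
h: a_k = 1, 13, 1/2, -191/6, 1/24, 3073/120, …
ICs: h(0) = 1, h′(0) = 13, h′′(0) = 1.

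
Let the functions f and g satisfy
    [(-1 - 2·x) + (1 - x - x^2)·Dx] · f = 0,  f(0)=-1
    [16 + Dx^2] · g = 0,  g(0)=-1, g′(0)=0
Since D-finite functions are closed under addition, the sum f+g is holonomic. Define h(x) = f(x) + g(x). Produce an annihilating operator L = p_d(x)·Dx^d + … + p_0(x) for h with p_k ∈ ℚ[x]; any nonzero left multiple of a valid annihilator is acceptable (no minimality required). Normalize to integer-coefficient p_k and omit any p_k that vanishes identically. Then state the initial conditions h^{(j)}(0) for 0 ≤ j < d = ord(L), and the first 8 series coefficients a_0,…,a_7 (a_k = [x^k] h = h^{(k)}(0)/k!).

f: a_k = -1, -1, -2, -3, -5, -8, -13, -21, …
g: a_k = -1, 0, 8, 0, -32/3, 0, 256/45, 0, …
h₀=f+g: left-lcm gives L₀, ord ≤ 3.
L = (272 + 384·x - 352·x^2 + 192·x^3 + 640·x^4 + 256·x^5) + (-160 + 368·x + 32·x^2 - 544·x^3 + 48·x^4 + 384·x^5 + 128·x^6)·Dx + (17 + 24·x - 22·x^2 + 12·x^3 + 40·x^4 + 16·x^5)·Dx^2 + (-10 + 23·x + 2·x^2 - 34·x^3 + 3·x^4 + 24·x^5 + 8·x^6)·Dx^3  (order 3).
h: a_k = -2, -1, 6, -3, -47/3, -8, -329/45, -21, …
ICs: h(0) = -2, h′(0) = -1, h′′(0) = 12.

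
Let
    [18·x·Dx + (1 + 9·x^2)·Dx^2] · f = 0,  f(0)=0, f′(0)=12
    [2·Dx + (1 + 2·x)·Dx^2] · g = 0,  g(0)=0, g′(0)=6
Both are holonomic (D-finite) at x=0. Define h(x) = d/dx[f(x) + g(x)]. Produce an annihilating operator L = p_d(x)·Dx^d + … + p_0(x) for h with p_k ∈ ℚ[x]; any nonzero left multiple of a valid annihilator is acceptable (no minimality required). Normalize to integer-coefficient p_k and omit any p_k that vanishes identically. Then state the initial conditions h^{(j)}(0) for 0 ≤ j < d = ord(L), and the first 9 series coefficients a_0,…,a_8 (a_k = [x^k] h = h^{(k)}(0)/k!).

L = (-18 - 108·x + 486·x^2 + 324·x^3) + (-13 - 36·x + 135·x^2 + 972·x^3 + 648·x^4)·Dx + (-1 + 7·x + 18·x^2 + 81·x^3 + 243·x^4 + 162·x^5)·Dx^2  (order 2).
h: a_k = 18, -12, -84, -48, 1068, -192, -8364, -768, 80268, …
ICs: h(0) = 18, h′(0) = -12.

f: a_k = 0, 12, 0, -36, 0, 972/5, 0, -8748/7, 0, …
g: a_k = 0, 6, -6, 8, -12, 96/5, -32, 384/7, -96, …
L₀ := lclm(L_f,L_g); ord L₀ ≤ 2+2.
Differentiate: ansatz ord ≤ ord L₀ ⇒ L.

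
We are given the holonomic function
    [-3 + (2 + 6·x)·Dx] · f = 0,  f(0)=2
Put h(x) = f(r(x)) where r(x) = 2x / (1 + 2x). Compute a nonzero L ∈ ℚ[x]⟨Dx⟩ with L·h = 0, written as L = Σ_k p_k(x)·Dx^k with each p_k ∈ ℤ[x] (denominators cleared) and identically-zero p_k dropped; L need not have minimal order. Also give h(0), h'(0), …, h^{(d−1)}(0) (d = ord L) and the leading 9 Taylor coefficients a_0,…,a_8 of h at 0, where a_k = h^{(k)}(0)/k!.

f: a_k = 2, 3, -9/4, 27/8, -405/64, 1701/128, -15309/512, 72171/1024, -2814669/16384, …
Change of var in L_f (x↦r) gives L₀.
L = -3 + (1 + 10·x + 16·x^2)·Dx  (order 1).
h: a_k = 2, 6, -21, 87, -1677/4, 9069/4, -106305/8, 658335/8, -33903165/64, …
ICs: h(0) = 2.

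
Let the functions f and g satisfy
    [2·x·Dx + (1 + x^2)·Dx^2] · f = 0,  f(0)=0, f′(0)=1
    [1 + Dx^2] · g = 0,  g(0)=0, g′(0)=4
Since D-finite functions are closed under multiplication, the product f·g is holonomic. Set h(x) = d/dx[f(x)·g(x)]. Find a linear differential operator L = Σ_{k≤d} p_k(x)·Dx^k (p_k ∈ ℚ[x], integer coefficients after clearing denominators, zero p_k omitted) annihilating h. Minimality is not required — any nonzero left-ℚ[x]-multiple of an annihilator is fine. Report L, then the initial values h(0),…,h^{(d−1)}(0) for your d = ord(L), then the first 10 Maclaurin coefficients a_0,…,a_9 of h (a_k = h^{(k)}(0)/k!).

L = (110 + 294·x^2 + 461·x^4 + 96·x^6 + 12·x^8 + 2·x^10 + x^12) + (68·x + 284·x^3 + 280·x^5 + 80·x^7 + 20·x^9 + 4·x^11)·Dx + (120 + 340·x^2 + 534·x^4 + 148·x^6 + 32·x^8 + 8·x^10 + 2·x^12)·Dx^2 + (68·x + 284·x^3 + 280·x^5 + 80·x^7 + 20·x^9 + 4·x^11)·Dx^3 + (10 + 46·x^2 + 73·x^4 + 52·x^6 + 20·x^8 + 6·x^10 + x^12)·Dx^4  (order 4).
h: a_k = 0, 8, 0, -8, 0, 19/3, 0, -86/15, 0, 247949/45360, …
ICs: h(0) = 0, h′(0) = 8, h′′(0) = 0, h′′′(0) = -48.

f: a_k = 0, 1, 0, -1/3, 0, 1/5, 0, -1/7, 0, 1/9, …
g: a_k = 0, 4, 0, -2/3, 0, 1/30, 0, -1/1260, 0, 1/90720, …
f·g: L₀ = L_f ⊗_s L_g, ord ≤ 2·2.
Derive L from L₀ (diff closure).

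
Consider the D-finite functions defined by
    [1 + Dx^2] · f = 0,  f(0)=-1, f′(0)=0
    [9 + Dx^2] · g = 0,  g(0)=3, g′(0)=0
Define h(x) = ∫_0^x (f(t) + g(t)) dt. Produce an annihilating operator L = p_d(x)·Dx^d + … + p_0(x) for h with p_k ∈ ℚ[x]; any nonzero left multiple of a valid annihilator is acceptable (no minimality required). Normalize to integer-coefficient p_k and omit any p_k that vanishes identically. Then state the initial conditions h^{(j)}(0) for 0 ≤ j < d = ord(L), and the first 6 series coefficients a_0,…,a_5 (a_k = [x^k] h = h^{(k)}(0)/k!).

f: a_k = -1, 0, 1/2, 0, -1/24, 0, …
g: a_k = 3, 0, -27/2, 0, 81/8, 0, …
h₀=f+g: left-lcm gives L₀, ord ≤ 4.
h=∫h₀ ⇒ L = L₀·Dx.
L = 9·Dx + 10·Dx^3 + Dx^5  (order 5).
h: a_k = 0, 2, 0, -13/3, 0, 121/60, …
ICs: h(0) = 0, h′(0) = 2, h′′(0) = 0, h′′′(0) = -26, h′′′′(0) = 0.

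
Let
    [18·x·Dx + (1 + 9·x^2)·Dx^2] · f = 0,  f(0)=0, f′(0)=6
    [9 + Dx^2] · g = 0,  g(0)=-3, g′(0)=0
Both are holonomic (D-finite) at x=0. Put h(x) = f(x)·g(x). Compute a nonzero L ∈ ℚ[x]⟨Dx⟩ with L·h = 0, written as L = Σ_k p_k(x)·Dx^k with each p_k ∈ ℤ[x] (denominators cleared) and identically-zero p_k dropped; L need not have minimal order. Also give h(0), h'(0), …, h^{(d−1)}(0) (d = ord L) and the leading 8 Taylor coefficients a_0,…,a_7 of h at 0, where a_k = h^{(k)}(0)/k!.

f: a_k = 0, 6, 0, -18, 0, 486/5, 0, -4374/7, …
g: a_k = -3, 0, 27/2, 0, -81/8, 0, 243/80, 0, …
Product ⇒ symmetric product L₀, ord ≤ 4.
L = (810 + 18954·x^2 + 72171·x^4 + 236196·x^6 + 531441·x^8) + (972·x + 14580·x^3 + 78732·x^5 + 236196·x^7)·Dx + (108 + 2592·x^2 + 13122·x^4 + 52488·x^6 + 118098·x^8)·Dx^2 + (108·x + 1620·x^3 + 8748·x^5 + 26244·x^7)·Dx^3 + (2 + 54·x^2 + 567·x^4 + 2916·x^6 + 6561·x^8)·Dx^4  (order 4).
h: a_k = 0, -18, 0, 135, 0, -11907/20, 0, 948429/280, …
ICs: h(0) = 0, h′(0) = -18, h′′(0) = 0, h′′′(0) = 810.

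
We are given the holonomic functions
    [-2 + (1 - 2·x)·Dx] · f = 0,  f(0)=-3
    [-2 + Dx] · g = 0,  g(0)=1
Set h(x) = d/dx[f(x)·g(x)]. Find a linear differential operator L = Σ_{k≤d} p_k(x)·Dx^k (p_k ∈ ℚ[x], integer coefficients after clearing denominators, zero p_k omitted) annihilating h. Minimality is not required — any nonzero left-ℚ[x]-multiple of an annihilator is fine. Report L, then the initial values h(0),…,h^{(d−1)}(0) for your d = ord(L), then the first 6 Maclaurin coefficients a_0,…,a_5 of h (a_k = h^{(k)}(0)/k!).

L = (5 - 8·x + 4·x^2) + (-1 + 3·x - 2·x^2)·Dx  (order 1).
h: a_k = -12, -60, -192, -520, -1304, -15656/5, …
ICs: h(0) = -12.

f: a_k = -3, -6, -12, -24, -48, -96, …
g: a_k = 1, 2, 2, 4/3, 2/3, 4/15, …
f·g: L₀ = L_f ⊗_s L_g, ord ≤ 1·1.
h=h₀': d/dx-closure on L₀ ⇒ L.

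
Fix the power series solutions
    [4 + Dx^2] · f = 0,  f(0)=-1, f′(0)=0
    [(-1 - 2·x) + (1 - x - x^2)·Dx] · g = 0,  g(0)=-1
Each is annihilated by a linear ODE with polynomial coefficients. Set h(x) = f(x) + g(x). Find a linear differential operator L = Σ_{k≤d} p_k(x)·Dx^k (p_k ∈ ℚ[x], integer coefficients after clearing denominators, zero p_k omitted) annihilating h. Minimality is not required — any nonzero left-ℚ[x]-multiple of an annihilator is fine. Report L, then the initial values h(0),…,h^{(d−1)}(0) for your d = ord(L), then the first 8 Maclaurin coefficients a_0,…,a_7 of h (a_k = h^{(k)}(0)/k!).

f: a_k = -1, 0, 2, 0, -2/3, 0, 4/45, 0, …
g: a_k = -1, -1, -2, -3, -5, -8, -13, -21, …
h₀=f+g: left-lcm gives L₀, ord ≤ 3.
L = (-44 - 96·x - 32·x^2 - 48·x^3 - 40·x^4 - 16·x^5) + (16 - 20·x - 8·x^2 + 16·x^3 - 12·x^4 - 24·x^5 - 8·x^6)·Dx + (-11 - 24·x - 8·x^2 - 12·x^3 - 10·x^4 - 4·x^5)·Dx^2 + (4 - 5·x - 2·x^2 + 4·x^3 - 3·x^4 - 6·x^5 - 2·x^6)·Dx^3  (order 3).
h: a_k = -2, -1, 0, -3, -17/3, -8, -581/45, -21, …
ICs: h(0) = -2, h′(0) = -1, h′′(0) = 0.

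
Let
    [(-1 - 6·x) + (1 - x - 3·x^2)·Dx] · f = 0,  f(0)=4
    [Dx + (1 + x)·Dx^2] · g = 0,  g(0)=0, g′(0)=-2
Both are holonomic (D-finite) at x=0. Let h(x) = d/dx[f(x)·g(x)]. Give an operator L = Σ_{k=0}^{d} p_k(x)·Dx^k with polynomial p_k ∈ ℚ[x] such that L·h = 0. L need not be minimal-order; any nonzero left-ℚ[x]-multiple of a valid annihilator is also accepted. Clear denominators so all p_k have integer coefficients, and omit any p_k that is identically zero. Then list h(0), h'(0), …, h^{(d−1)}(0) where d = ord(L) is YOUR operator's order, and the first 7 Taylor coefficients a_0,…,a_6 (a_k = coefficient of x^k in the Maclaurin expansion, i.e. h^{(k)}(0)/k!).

L = (142 + 378·x + 324·x^2) + (19 + 173·x + 396·x^2 + 252·x^3)·Dx + (-7 - 12·x + 28·x^2 + 69·x^3 + 36·x^4)·Dx^2  (order 2).
h: a_k = -8, -8, -92, -488/3, -2014/3, -7648/5, -69182/15, …
ICs: h(0) = -8, h′(0) = -8.

f: a_k = 4, 4, 16, 28, 76, 160, 388, …
g: a_k = 0, -2, 1, -2/3, 1/2, -2/5, 1/3, …
h₀=f·g: eliminate ⇒ L₀, order ≤ 1·2.
h=h₀': d/dx-closure on L₀ ⇒ L.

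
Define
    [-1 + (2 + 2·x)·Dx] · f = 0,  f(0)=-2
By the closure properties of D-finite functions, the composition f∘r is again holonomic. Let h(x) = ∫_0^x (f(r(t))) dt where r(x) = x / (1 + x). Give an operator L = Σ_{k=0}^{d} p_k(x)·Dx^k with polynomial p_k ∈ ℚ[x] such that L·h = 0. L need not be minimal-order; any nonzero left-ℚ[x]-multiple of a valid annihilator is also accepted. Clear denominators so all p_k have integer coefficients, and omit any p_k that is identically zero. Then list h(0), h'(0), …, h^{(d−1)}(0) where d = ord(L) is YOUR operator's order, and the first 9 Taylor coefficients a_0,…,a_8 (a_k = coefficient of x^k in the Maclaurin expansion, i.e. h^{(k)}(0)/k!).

L = -Dx + (2 + 6·x + 4·x^2)·Dx^2  (order 2).
h: a_k = 0, -2, -1/2, 5/12, -13/32, 141/320, -133/256, 2353/3584, -7205/8192, …
ICs: h(0) = 0, h′(0) = -2.

f: a_k = -2, -1, 1/4, -1/8, 5/64, -7/128, 21/512, -33/1024, 429/16384, …
Substitute x→r, Dx→(1/r')Dx; clear ⇒ L₀.
h=∫h₀ ⇒ L = L₀·Dx.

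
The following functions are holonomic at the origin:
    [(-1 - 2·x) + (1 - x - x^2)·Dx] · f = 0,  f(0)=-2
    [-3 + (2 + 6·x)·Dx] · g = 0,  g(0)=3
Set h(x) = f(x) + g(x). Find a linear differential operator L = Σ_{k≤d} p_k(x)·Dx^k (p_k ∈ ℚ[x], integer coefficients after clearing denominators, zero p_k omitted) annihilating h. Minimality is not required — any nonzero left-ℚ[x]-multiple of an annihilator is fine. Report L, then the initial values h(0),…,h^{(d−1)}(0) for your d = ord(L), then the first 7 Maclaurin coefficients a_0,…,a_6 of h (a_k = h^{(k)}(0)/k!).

L = (-33 - 117·x - 117·x^2 - 90·x^3) + (25 + 102·x + 303·x^2 + 378·x^3 + 225·x^4)·Dx + (2 - 22·x - 90·x^2 + 38·x^3 + 198·x^4 + 90·x^5)·Dx^2  (order 2).
h: a_k = 1, 5/2, -59/8, -15/16, -2495/128, 1007/256, -72551/1024, …
ICs: h(0) = 1, h′(0) = 5/2.

f: a_k = -2, -2, -4, -6, -10, -16, -26, …
g: a_k = 3, 9/2, -27/8, 81/16, -1215/128, 5103/256, -45927/1024, …
Sum ⇒ L₀ = lclm(L_f,L_g) in ℚ(x)⟨Dx⟩.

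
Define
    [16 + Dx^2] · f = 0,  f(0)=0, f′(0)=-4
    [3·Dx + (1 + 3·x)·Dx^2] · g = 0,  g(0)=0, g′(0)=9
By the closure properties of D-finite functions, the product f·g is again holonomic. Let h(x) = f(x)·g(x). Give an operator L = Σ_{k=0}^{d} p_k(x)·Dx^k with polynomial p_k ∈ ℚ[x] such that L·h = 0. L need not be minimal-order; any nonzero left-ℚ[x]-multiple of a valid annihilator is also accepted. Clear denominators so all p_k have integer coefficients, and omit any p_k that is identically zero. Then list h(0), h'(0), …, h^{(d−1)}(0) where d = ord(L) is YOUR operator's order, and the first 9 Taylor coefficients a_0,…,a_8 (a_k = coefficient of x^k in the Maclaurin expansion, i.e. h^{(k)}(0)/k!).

L = (2272 + 127488·x + 781056·x^2 + 1769472·x^3 + 1327104·x^4) + (4416 + 50112·x + 165888·x^2 + 165888·x^3)·Dx + (1022 + 19392·x + 102816·x^2 + 221184·x^3 + 165888·x^4)·Dx^2 + (276 + 3132·x + 10368·x^2 + 10368·x^3)·Dx^3 + (55 + 714·x + 3375·x^2 + 6912·x^3 + 5184·x^4)·Dx^4  (order 4).
h: a_k = 0, 0, -36, 54, -12, 99, -372, 4626/5, -83828/35, …
ICs: h(0) = 0, h′(0) = 0, h′′(0) = -72, h′′′(0) = 324.

f: a_k = 0, -4, 0, 32/3, 0, -128/15, 0, 1024/315, 0, …
g: a_k = 0, 9, -27/2, 27, -243/4, 729/5, -729/2, 6561/7, -19683/8, …
Product ⇒ symmetric product L₀, ord ≤ 4.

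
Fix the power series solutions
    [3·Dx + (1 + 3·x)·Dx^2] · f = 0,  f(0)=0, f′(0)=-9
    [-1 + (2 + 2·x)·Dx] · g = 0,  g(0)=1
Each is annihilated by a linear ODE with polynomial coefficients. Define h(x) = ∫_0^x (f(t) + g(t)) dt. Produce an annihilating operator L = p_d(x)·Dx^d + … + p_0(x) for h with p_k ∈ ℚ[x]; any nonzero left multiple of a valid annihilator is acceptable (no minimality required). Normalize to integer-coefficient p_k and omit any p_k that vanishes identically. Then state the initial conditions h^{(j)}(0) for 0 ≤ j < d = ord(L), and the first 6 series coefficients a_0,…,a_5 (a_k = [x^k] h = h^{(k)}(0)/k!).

L = (27 + 9·x)·Dx^2 + (69 + 126·x + 45·x^2)·Dx^3 + (10 + 46·x + 54·x^2 + 18·x^3)·Dx^4  (order 4).
h: a_k = 0, 1, -17/4, 107/24, -431/64, 7771/640, …
ICs: h(0) = 0, h′(0) = 1, h′′(0) = -17/2, h′′′(0) = 107/4.

f: a_k = 0, -9, 27/2, -27, 243/4, -729/5, …
g: a_k = 1, 1/2, -1/8, 1/16, -5/128, 7/256, …
h₀=f+g: left-lcm gives L₀, ord ≤ 3.
∫: right-multiply L₀ by Dx.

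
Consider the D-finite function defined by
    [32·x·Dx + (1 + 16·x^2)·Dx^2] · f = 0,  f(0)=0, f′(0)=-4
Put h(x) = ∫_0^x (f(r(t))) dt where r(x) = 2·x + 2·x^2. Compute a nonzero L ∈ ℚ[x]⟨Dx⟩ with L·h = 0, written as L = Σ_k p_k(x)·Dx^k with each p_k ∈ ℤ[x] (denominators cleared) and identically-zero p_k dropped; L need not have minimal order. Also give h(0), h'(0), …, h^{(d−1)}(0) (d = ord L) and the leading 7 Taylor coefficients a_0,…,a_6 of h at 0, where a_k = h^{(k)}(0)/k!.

f: a_k = 0, -4, 0, 64/3, 0, -1024/5, 0, …
L₀ from L_f via x↦r, Dx↦r'^{-1}Dx.
h=∫h₀ ⇒ L = L₀·Dx.
L = (-2 + 128·x + 512·x^2 + 768·x^3 + 384·x^4)·Dx^2 + (1 + 2·x + 64·x^2 + 256·x^3 + 320·x^4 + 128·x^5)·Dx^3  (order 3).
h: a_k = 0, 0, -4, -8/3, 128/3, 512/5, -15104/15, …
ICs: h(0) = 0, h′(0) = 0, h′′(0) = -8.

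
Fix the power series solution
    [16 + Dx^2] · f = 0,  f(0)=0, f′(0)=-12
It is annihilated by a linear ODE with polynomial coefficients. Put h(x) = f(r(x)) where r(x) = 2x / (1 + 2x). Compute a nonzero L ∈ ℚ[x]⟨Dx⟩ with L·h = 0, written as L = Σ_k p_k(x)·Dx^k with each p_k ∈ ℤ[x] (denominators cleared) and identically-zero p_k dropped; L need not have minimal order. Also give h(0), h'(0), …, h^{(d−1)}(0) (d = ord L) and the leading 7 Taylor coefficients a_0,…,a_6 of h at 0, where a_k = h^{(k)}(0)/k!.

L = 64 + (4 + 24·x + 48·x^2 + 32·x^3)·Dx + (1 + 8·x + 24·x^2 + 32·x^3 + 16·x^4)·Dx^2  (order 2).
h: a_k = 0, -24, 48, 160, -1344, 24704/5, -11520, …
ICs: h(0) = 0, h′(0) = -24.

f: a_k = 0, -12, 0, 32, 0, -128/5, 0, …
Change of var in L_f (x↦r) gives L₀.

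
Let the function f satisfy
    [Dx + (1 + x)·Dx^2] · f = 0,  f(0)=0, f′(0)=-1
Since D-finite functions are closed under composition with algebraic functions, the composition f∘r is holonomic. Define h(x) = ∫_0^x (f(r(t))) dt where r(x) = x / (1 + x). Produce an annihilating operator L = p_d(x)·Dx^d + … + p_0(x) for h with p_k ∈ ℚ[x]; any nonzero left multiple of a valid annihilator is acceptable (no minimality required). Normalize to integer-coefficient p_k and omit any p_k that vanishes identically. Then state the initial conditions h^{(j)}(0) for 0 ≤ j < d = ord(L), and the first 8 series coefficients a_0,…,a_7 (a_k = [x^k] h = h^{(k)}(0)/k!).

L = (3 + 4·x)·Dx^2 + (1 + 3·x + 2·x^2)·Dx^3  (order 3).
h: a_k = 0, 0, -1/2, 1/2, -7/12, 3/4, -31/30, 3/2, …
ICs: h(0) = 0, h′(0) = 0, h′′(0) = -1.

f: a_k = 0, -1, 1/2, -1/3, 1/4, -1/5, 1/6, -1/7, …
L₀ from L_f via x↦r, Dx↦r'^{-1}Dx.
Integrate: L := L₀·Dx.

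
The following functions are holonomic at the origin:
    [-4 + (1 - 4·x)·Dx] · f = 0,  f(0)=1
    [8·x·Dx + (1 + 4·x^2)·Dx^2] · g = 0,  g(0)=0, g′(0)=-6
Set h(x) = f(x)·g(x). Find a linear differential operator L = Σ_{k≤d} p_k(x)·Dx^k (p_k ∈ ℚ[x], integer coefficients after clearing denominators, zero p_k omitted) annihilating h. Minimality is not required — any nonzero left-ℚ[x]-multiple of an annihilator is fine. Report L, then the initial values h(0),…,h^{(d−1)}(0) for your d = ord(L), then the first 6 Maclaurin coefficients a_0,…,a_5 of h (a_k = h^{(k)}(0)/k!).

L = 32·x + (8 - 8·x + 64·x^2)·Dx + (-1 + 4·x - 4·x^2 + 16·x^3)·Dx^2  (order 2).
h: a_k = 0, -6, -24, -88, -352, -7136/5, …
ICs: h(0) = 0, h′(0) = -6.

f: a_k = 1, 4, 16, 64, 256, 1024, …
g: a_k = 0, -6, 0, 8, 0, -96/5, …
h₀=f·g: eliminate ⇒ L₀, order ≤ 1·2.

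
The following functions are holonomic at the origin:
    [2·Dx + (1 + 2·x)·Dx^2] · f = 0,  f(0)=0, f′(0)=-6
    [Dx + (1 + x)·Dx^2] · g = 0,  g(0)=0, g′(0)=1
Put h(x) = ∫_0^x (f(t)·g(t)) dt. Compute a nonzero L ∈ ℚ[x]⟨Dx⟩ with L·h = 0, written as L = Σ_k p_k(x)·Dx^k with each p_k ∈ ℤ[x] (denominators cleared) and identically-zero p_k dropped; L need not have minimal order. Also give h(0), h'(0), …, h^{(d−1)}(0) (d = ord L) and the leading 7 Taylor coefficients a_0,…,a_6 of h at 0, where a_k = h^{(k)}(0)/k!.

L = (20 + 48·x + 32·x^2)·Dx^2 + (66 + 268·x + 360·x^2 + 160·x^3)·Dx^3 + (32 + 180·x + 372·x^2 + 336·x^3 + 112·x^4)·Dx^4 + (3 + 22·x + 63·x^2 + 88·x^3 + 60·x^4 + 16·x^5)·Dx^5  (order 5).
h: a_k = 0, 0, 0, -2, 9/4, -13/5, 13/4, …
ICs: h(0) = 0, h′(0) = 0, h′′(0) = 0, h′′′(0) = -12, h′′′′(0) = 54.

f: a_k = 0, -6, 6, -8, 12, -96/5, 32, …
g: a_k = 0, 1, -1/2, 1/3, -1/4, 1/5, -1/6, …
f·g: L₀ = L_f ⊗_s L_g, ord ≤ 2·2.
h=∫₀ˣh₀: take L = L₀·Dx.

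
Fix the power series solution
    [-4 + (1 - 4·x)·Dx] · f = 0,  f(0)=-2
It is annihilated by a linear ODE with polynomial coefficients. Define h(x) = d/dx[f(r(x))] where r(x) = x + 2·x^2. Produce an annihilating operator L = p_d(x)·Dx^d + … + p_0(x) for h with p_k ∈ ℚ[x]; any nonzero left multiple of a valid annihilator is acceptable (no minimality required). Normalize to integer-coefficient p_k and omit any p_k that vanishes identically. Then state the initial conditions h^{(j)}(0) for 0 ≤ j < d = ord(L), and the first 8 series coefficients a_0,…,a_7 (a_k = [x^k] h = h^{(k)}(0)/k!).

L = (12 + 48·x + 96·x^2) + (-1 + 24·x^2 + 32·x^3)·Dx  (order 1).
h: a_k = -8, -96, -768, -5632, -38400, -251904, -1605632, -10027008, …
ICs: h(0) = -8.

f: a_k = -2, -8, -32, -128, -512, -2048, -8192, -32768, …
Substitute x→r, Dx→(1/r')Dx; clear ⇒ L₀.
Differentiate: ansatz ord ≤ ord L₀ ⇒ L.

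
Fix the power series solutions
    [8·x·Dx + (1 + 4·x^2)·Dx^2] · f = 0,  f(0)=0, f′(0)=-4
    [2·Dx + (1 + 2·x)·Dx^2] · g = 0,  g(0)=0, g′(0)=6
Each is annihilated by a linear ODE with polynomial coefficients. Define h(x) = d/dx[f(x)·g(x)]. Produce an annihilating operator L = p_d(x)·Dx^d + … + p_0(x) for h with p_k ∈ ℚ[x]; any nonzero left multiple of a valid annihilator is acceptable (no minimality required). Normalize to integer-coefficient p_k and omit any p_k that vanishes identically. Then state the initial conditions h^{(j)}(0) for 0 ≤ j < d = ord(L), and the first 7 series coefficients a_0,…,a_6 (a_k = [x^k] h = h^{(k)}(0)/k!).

L = (192 + 704·x + 2560·x^2 + 9984·x^3 + 15360·x^4 + 13312·x^5 + 4096·x^7) + (72 + 992·x + 4928·x^2 + 15488·x^3 + 34816·x^4 + 47616·x^5 + 35840·x^6 + 6144·x^7 + 14336·x^8)·Dx + (24 + 256·x + 1536·x^2 + 4992·x^3 + 11520·x^4 + 19968·x^5 + 24576·x^6 + 18432·x^7 + 6144·x^8 + 8192·x^9)·Dx^2 + (5 + 36·x + 148·x^2 + 448·x^3 + 1056·x^4 + 1920·x^5 + 2688·x^6 + 3072·x^7 + 2304·x^8 + 1024·x^9 + 1024·x^10)·Dx^3  (order 3).
h: a_k = 0, -48, 72, 0, 80, -3328/5, 4928/5, …
ICs: h(0) = 0, h′(0) = -48, h′′(0) = 144.

f: a_k = 0, -4, 0, 16/3, 0, -64/5, 0, …
g: a_k = 0, 6, -6, 8, -12, 96/5, -32, …
h₀=f·g: eliminate ⇒ L₀, order ≤ 2·2.
h=h₀': d/dx-closure on L₀ ⇒ L.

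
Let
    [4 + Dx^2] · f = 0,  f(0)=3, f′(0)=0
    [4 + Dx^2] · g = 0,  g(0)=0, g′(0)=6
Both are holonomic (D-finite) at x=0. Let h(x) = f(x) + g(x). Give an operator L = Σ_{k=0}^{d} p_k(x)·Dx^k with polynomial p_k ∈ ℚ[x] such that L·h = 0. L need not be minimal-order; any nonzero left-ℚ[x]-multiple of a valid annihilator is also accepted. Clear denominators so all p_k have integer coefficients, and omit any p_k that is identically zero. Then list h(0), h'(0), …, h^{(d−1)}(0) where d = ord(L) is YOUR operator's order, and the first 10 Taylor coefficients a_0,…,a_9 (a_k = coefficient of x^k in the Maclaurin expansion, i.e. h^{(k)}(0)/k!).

f: a_k = 3, 0, -6, 0, 2, 0, -4/15, 0, 2/105, 0, …
g: a_k = 0, 6, 0, -4, 0, 4/5, 0, -8/105, 0, 4/945, …
L₀ := lclm(L_f,L_g); ord L₀ ≤ 2+2.
L = 4 + Dx^2  (order 2).
h: a_k = 3, 6, -6, -4, 2, 4/5, -4/15, -8/105, 2/105, 4/945, …
ICs: h(0) = 3, h′(0) = 6.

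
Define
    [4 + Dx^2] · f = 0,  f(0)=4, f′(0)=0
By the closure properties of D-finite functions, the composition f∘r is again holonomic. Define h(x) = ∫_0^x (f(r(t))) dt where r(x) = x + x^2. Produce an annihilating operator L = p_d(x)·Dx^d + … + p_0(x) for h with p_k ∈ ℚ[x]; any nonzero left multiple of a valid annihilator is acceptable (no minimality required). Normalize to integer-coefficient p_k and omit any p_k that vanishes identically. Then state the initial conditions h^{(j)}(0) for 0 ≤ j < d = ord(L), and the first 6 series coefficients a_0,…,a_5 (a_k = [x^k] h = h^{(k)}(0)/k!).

f: a_k = 4, 0, -8, 0, 8/3, 0, …
f∘r: x↦r, Dx↦Dx/r' in L_f ⇒ L₀.
Integrate: L := L₀·Dx.
L = (4 + 24·x + 48·x^2 + 32·x^3)·Dx - 2·Dx^2 + (1 + 2·x)·Dx^3  (order 3).
h: a_k = 0, 4, 0, -8/3, -4, -16/15, …
ICs: h(0) = 0, h′(0) = 4, h′′(0) = 0.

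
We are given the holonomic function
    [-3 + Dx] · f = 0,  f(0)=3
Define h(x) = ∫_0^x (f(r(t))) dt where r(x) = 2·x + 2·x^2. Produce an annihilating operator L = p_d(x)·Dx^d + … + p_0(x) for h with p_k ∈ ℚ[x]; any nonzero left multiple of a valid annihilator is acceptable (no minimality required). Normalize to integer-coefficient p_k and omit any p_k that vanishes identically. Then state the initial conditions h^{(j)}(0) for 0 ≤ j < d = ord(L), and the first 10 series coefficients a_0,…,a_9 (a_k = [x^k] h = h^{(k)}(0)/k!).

L = (-6 - 12·x)·Dx + Dx^2  (order 2).
h: a_k = 0, 3, 9, 24, 54, 108, 972/5, 11232/35, 17172/35, 24552/35, …
ICs: h(0) = 0, h′(0) = 3.

f: a_k = 3, 9, 27/2, 27/2, 81/8, 243/40, 243/80, 729/560, 2187/4480, 729/4480, …
Substitute x→r, Dx→(1/r')Dx; clear ⇒ L₀.
h=∫h₀ ⇒ L = L₀·Dx.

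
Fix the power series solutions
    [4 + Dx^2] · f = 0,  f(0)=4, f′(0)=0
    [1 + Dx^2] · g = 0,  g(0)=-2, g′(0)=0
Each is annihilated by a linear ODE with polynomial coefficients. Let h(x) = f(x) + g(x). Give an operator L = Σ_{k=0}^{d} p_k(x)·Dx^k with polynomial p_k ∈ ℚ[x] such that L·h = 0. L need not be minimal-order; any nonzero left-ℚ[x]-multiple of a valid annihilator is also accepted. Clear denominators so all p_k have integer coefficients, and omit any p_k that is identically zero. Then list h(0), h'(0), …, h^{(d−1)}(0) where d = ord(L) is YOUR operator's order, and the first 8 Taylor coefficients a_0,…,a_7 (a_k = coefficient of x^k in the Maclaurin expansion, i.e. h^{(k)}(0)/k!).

f: a_k = 4, 0, -8, 0, 8/3, 0, -16/45, 0, …
g: a_k = -2, 0, 1, 0, -1/12, 0, 1/360, 0, …
f+g: L₀ = lclm(L_f,L_g), ord ≤ 2+2.
L = 4 + 5·Dx^2 + Dx^4  (order 4).
h: a_k = 2, 0, -7, 0, 31/12, 0, -127/360, 0, …
ICs: h(0) = 2, h′(0) = 0, h′′(0) = -14, h′′′(0) = 0.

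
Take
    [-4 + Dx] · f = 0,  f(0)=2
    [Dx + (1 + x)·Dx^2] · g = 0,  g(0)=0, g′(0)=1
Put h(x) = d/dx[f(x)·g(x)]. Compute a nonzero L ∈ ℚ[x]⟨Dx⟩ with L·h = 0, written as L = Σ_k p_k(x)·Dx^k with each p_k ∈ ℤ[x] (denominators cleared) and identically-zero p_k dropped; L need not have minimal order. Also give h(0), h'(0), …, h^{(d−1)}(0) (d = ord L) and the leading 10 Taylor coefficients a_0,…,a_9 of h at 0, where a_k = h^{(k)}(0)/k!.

f: a_k = 2, 8, 16, 64/3, 64/3, 256/15, 512/45, 2048/315, 1024/315, 4096/2835, …
g: a_k = 0, 1, -1/2, 1/3, -1/4, 1/5, -1/6, 1/7, -1/8, 1/9, …
Product ⇒ symmetric product L₀, ord ≤ 2.
h₀' ⇒ L via d/dx closure of L₀.
L = (40 + 96·x + 64·x^2) + (-22 - 52·x - 32·x^2)·Dx + (3 + 7·x + 4·x^2)·Dx^2  (order 2).
h: a_k = 2, 14, 38, 62, 72, 194/3, 2134/45, 1318/45, 1649/105, 20878/2835, …
ICs: h(0) = 2, h′(0) = 14.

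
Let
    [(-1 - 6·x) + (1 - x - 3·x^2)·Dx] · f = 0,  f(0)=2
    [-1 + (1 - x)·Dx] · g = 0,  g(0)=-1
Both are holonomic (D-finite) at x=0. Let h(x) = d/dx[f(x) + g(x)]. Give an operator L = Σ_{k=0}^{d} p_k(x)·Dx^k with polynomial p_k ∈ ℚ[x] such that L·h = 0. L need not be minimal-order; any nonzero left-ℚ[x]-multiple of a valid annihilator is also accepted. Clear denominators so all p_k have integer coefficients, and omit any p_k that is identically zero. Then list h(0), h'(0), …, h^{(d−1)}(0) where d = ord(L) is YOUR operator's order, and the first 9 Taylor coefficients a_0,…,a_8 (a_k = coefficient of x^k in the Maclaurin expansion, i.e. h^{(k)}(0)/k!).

f: a_k = 2, 2, 8, 14, 38, 80, 194, 434, 1016, …
g: a_k = -1, -1, -1, -1, -1, -1, -1, -1, -1, …
Weyl lclm of L_f,L_g ⇒ L₀ (ord ≤ 2).
h=h₀': d/dx-closure on L₀ ⇒ L.
L = (-6 - 72·x - 216·x^3 + 54·x^4) + (6 + 30·x - 18·x^2 + 72·x^3 - 207·x^4 + 54·x^5)·Dx + (-1 + 2·x - 7·x^2 + 18·x^3 + 12·x^4 - 33·x^5 + 9·x^6)·Dx^2  (order 2).
h: a_k = 1, 14, 39, 148, 395, 1158, 3031, 8120, 20853, …
ICs: h(0) = 1, h′(0) = 14.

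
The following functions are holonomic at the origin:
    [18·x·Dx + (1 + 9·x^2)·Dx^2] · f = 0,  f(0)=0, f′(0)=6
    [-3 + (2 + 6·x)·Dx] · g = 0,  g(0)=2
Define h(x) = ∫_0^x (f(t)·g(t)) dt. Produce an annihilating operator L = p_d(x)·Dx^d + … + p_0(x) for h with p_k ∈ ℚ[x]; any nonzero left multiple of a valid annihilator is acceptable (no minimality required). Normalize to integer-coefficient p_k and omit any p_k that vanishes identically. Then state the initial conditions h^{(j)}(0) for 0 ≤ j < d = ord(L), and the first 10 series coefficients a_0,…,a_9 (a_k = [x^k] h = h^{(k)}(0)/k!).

f: a_k = 0, 6, 0, -18, 0, 486/5, 0, -4374/7, 0, 4374, …
g: a_k = 2, 3, -9/4, 27/8, -405/64, 1701/128, -15309/512, 72171/1024, -2814669/16384, 14073345/32768, …
f·g: L₀ = L_f ⊗_s L_g, ord ≤ 2·1.
Integrate: L := L₀·Dx.
L = (27 - 108·x - 81·x^2)·Dx + (-12 + 36·x + 324·x^2 + 324·x^3)·Dx^2 + (4 + 24·x + 72·x^2 + 216·x^3 + 324·x^4)·Dx^3  (order 3).
h: a_k = 0, 0, 6, 6, -99/8, -27/4, 10503/320, 99387/2240, -13743837/71680, -2713581/17920, …
ICs: h(0) = 0, h′(0) = 0, h′′(0) = 12.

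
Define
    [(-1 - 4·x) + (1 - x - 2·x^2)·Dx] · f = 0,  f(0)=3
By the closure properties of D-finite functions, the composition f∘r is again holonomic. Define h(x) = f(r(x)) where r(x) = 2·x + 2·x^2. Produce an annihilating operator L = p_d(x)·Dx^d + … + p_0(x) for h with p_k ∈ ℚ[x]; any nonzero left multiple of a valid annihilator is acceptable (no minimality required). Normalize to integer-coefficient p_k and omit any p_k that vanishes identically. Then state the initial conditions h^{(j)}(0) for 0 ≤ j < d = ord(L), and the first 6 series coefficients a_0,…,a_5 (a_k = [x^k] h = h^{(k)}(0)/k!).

f: a_k = 3, 3, 9, 15, 33, 63, …
f∘r: x↦r, Dx↦Dx/r' in L_f ⇒ L₀.
L = (2 + 20·x + 48·x^2 + 32·x^3) + (-1 + 2·x + 10·x^2 + 16·x^3 + 8·x^4)·Dx  (order 1).
h: a_k = 3, 6, 42, 192, 924, 4488, …
ICs: h(0) = 3.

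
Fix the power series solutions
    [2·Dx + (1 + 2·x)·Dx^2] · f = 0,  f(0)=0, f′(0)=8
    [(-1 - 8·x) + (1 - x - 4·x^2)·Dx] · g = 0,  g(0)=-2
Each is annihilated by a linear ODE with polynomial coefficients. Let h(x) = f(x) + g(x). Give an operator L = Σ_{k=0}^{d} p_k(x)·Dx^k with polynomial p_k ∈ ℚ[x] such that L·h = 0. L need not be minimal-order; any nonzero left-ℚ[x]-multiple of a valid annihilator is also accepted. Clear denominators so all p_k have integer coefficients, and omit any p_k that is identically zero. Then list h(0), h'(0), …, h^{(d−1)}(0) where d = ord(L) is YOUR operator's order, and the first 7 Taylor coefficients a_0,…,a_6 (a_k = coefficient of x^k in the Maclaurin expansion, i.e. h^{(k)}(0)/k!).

L = (-94 - 644·x - 1664·x^2 - 1920·x^3 - 1536·x^4)·Dx + (-23 - 324·x - 1448·x^2 - 3072·x^3 - 3904·x^4 - 2560·x^5)·Dx^2 + (6 + 35·x + 53·x^2 - 98·x^3 - 528·x^4 - 864·x^5 - 512·x^6)·Dx^3  (order 3).
h: a_k = -2, 6, -18, -22/3, -74, -522/5, -1214/3, …
ICs: h(0) = -2, h′(0) = 6, h′′(0) = -36.

f: a_k = 0, 8, -8, 32/3, -16, 128/5, -128/3, …
g: a_k = -2, -2, -10, -18, -58, -130, -362, …
f+g: L₀ = lclm(L_f,L_g), ord ≤ 2+1.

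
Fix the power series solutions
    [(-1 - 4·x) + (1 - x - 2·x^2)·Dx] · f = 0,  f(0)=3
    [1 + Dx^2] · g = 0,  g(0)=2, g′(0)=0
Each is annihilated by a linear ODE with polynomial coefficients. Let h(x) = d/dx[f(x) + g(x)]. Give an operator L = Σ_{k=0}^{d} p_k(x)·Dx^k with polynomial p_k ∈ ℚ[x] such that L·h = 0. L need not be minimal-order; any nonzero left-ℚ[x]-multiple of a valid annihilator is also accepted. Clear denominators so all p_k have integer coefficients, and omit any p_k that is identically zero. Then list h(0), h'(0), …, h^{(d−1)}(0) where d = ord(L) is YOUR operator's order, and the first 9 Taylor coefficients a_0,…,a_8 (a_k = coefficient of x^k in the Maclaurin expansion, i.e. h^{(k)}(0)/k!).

L = (270 + 1200·x + 2862·x^2 + 1860·x^3 + 1920·x^4 + 144·x^5 + 96·x^6) + (-31 - 115·x + 75·x^2 + 241·x^3 + 430·x^4 + 372·x^5 + 56·x^6 + 32·x^7)·Dx + (270 + 1200·x + 2862·x^2 + 1860·x^3 + 1920·x^4 + 144·x^5 + 96·x^6)·Dx^2 + (-31 - 115·x + 75·x^2 + 241·x^3 + 430·x^4 + 372·x^5 + 56·x^6 + 32·x^7)·Dx^3  (order 3).
h: a_k = 3, 16, 45, 397/3, 315, 46439/60, 1785, 10342081/2520, 9207, …
ICs: h(0) = 3, h′(0) = 16, h′′(0) = 90.

f: a_k = 3, 3, 9, 15, 33, 63, 129, 255, 513, …
g: a_k = 2, 0, -1, 0, 1/12, 0, -1/360, 0, 1/20160, …
Weyl lclm of L_f,L_g ⇒ L₀ (ord ≤ 3).
Derive L from L₀ (diff closure).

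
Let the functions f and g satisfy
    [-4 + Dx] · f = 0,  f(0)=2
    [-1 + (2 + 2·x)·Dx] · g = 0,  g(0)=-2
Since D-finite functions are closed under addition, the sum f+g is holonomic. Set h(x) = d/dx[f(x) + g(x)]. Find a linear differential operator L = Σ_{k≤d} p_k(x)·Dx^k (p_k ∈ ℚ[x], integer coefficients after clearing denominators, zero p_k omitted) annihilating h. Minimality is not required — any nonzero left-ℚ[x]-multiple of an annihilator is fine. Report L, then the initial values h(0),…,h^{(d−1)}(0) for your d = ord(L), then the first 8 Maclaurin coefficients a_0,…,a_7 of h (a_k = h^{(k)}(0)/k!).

L = (-44 - 32·x) + (-61 - 128·x - 64·x^2)·Dx + (18 + 34·x + 16·x^2)·Dx^2  (order 2).
h: a_k = 7, 65/2, 509/8, 4111/48, 32663/384, 263089/3840, 2086757/46080, 16912351/645120, …
ICs: h(0) = 7, h′(0) = 65/2.

f: a_k = 2, 8, 16, 64/3, 64/3, 256/15, 512/45, 2048/315, …
g: a_k = -2, -1, 1/4, -1/8, 5/64, -7/128, 21/512, -33/1024, …
Weyl lclm of L_f,L_g ⇒ L₀ (ord ≤ 2).
Derive L from L₀ (diff closure).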